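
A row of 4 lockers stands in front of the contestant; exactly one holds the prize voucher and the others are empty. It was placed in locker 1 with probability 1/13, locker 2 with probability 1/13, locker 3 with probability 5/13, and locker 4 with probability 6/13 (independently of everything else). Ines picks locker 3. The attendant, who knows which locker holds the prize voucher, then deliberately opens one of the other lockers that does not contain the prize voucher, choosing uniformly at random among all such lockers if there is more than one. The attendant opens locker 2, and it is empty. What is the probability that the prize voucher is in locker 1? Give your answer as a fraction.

Consider each possible location of the prize voucher in turn.
If it is in locker 1 (prior 1/13): the attendant has 2 equally likely choices, so probability 1/2; weight (1/13)·(1/2) = 1/26.
If it is in locker 2 (prior 1/13): the attendant opened locker 2, so this case is ruled out; weight (1/13)·0 = 0.
If it is in locker 3 (prior 5/13): the attendant has 3 equally likely choices, so probability 1/3; weight (5/13)·(1/3) = 5/39.
If it is in locker 4 (prior 6/13): the attendant has 2 equally likely choices, so probability 1/2; weight (6/13)·(1/2) = 3/13.
The weights sum to 31/78.
So P(the prize voucher in locker 1 | the attendant opened locker 2) = (1/26) / (31/78) = 3/31.

3/31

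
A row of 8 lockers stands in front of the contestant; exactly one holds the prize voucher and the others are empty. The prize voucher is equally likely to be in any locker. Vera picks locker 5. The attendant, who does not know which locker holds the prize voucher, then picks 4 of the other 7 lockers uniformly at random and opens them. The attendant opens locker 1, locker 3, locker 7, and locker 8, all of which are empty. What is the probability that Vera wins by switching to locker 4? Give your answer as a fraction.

1/4

Consider each possible location of the prize voucher in turn.
If it is in any of lockers 1, 3, 7, and 8 (prior 1/8 each): that locker was opened and seen not to hold the prize — ruled out; weight (1/8)·0 = 0 each.
If it is in any of lockers 2, 4, 5, and 6 (prior 1/8 each): the attendant picks exactly this set with probability 1/35 regardless, and none is the prize; weight (1/8)·(1/35) = 1/280 each.
The weights sum to 1/70.
So P(the prize voucher in locker 4 | the attendant opened locker 1, locker 3, locker 7, and locker 8) = (1/280) / (1/70) = 1/4.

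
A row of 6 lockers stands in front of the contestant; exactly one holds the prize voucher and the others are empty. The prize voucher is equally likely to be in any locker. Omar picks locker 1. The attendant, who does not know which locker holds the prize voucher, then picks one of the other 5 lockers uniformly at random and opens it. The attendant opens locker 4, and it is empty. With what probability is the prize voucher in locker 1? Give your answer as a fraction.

Consider each possible location of the prize voucher in turn.
If it is in any of lockers 1, 2, 3, 5, and 6 (prior 1/6 each): the attendant picks locker 4 with probability 1/5 regardless, and it is not the prize; weight (1/6)·(1/5) = 1/30 each.
If it is in locker 4 (prior 1/6): the attendant opened locker 4, so this case is ruled out; weight (1/6)·0 = 0.
The weights sum to 1/6.
So P(the prize voucher in locker 1 | the attendant opened locker 4) = (1/30) / (1/6) = 1/5.

1/5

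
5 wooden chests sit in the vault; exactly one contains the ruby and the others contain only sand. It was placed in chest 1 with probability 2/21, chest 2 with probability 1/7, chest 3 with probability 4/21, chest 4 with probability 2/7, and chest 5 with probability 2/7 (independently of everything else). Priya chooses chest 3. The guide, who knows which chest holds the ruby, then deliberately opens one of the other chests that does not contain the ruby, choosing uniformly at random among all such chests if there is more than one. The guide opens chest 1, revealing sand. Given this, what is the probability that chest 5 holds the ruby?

1/3

Consider each possible location of the ruby in turn.
If it is in chest 1 (prior 2/21): the guide opened chest 1, so this case is ruled out; weight (2/21)·0 = 0.
If it is in chest 2 (prior 1/7): the guide has 3 equally likely choices, so probability 1/3; weight (1/7)·(1/3) = 1/21.
If it is in chest 3 (prior 4/21): the guide has 4 equally likely choices, so probability 1/4; weight (4/21)·(1/4) = 1/21.
If it is in either of chests 4 and 5 (prior 2/7 each): the guide has 3 equally likely choices, so probability 1/3; weight (2/7)·(1/3) = 2/21 each.
The weights sum to 2/7.
So P(the ruby in chest 5 | the guide opened chest 1) = (2/21) / (2/7) = 1/3.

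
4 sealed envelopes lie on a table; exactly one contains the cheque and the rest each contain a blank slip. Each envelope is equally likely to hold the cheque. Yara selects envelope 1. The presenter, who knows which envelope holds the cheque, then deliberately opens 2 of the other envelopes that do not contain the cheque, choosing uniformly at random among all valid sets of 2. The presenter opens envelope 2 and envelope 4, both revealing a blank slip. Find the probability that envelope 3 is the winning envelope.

Condition on the true location of the cheque.
If it is in envelope 1 (prior 1/4): the presenter has 3 equally likely choices, so probability 1/3; weight (1/4)·(1/3) = 1/12.
If it is in either of envelopes 2 and 4 (prior 1/4 each): that envelope was opened and seen not to hold the prize — ruled out; weight (1/4)·0 = 0 each.
If it is in envelope 3 (prior 1/4): the presenter has no choice, probability 1; weight (1/4)·1 = 1/4.
The weights sum to 1/3.
So P(the cheque in envelope 3 | the presenter opened envelope 2 and envelope 4) = (1/4) / (1/3) = 3/4.

3/4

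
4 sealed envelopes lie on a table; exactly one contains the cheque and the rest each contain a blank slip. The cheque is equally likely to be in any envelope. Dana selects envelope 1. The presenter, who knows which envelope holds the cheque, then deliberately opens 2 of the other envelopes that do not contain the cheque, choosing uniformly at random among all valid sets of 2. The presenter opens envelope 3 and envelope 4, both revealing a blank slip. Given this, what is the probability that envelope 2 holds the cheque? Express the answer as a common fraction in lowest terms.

3/4

Consider each possible location of the cheque in turn.
If it is in envelope 1 (prior 1/4): the presenter has 3 equally likely choices, so probability 1/3; weight (1/4)·(1/3) = 1/12.
If it is in envelope 2 (prior 1/4): the presenter has no choice, probability 1; weight (1/4)·1 = 1/4.
If it is in either of envelopes 3 and 4 (prior 1/4 each): that envelope was opened and seen not to hold the prize — ruled out; weight (1/4)·0 = 0 each.
The weights sum to 1/3.
So P(the cheque in envelope 2 | the presenter opened envelope 3 and envelope 4) = (1/4) / (1/3) = 3/4.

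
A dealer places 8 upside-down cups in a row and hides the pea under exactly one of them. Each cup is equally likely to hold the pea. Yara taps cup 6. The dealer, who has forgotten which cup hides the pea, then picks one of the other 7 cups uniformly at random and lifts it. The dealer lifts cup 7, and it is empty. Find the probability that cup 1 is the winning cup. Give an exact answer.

1/7

Condition on the true location of the pea.
If it is under any of cups 1, 2, 3, 4, 5, 6, and 8 (prior 1/8 each): the dealer picks cup 7 with probability 1/7 regardless, and it is not the prize; weight (1/8)·(1/7) = 1/56 each.
If it is under cup 7 (prior 1/8): the dealer opened cup 7, so this case is ruled out; weight (1/8)·0 = 0.
The weights sum to 1/8.
So P(the pea under cup 1 | the dealer opened cup 7) = (1/56) / (1/8) = 1/7.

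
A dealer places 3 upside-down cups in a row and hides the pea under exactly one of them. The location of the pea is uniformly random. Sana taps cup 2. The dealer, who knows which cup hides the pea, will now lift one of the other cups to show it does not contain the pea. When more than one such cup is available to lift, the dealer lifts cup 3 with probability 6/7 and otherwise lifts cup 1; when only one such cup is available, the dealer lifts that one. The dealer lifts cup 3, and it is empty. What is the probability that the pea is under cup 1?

7/13

Apply Bayes' rule, conditioning on where the pea actually is.
If it is under cup 1 (prior 1/3): only cup 3 is available, probability 1; weight (1/3)·1 = 1/3.
If it is under cup 2 (prior 1/3): cup 3 is available, opened with probability 6/7; weight (1/3)·(6/7) = 2/7.
If it is under cup 3 (prior 1/3): the dealer opened cup 3, so this case is ruled out; weight (1/3)·0 = 0.
The weights sum to 13/21.
So P(the pea under cup 1 | the dealer opened cup 3) = (1/3) / (13/21) = 7/13.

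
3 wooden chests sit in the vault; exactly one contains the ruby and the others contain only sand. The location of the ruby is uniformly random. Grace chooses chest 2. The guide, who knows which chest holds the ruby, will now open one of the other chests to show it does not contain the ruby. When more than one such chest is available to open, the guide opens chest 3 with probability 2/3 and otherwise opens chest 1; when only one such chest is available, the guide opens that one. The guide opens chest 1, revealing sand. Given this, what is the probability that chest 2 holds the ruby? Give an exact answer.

Apply Bayes' rule, conditioning on where the ruby actually is.
If it is in chest 1 (prior 1/3): the guide opened chest 1, so this case is ruled out; weight (1/3)·0 = 0.
If it is in chest 2 (prior 1/3): chest 3 is available but not opened, probability 1/3; weight (1/3)·(1/3) = 1/9.
If it is in chest 3 (prior 1/3): only chest 1 is available, probability 1; weight (1/3)·1 = 1/3.
The weights sum to 4/9.
So P(the ruby in chest 2 | the guide opened chest 1) = (1/9) / (4/9) = 1/4.

1/4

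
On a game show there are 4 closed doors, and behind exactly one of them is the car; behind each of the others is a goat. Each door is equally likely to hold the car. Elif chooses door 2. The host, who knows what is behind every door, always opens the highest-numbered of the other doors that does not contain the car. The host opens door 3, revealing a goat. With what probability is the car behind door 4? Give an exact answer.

Apply Bayes' rule, conditioning on where the car actually is.
If it is behind either of doors 1 and 2 (prior 1/4 each): the host would have opened door 4 instead, probability 0; weight (1/4)·0 = 0 each.
If it is behind door 3 (prior 1/4): the host opened door 3, so this case is ruled out; weight (1/4)·0 = 0.
If it is behind door 4 (prior 1/4): door 3 is the highest-numbered option available, probability 1; weight (1/4)·1 = 1/4.
The weights sum to 1/4.
So P(the car behind door 4 | the host opened door 3) = (1/4) / (1/4) = 1.

1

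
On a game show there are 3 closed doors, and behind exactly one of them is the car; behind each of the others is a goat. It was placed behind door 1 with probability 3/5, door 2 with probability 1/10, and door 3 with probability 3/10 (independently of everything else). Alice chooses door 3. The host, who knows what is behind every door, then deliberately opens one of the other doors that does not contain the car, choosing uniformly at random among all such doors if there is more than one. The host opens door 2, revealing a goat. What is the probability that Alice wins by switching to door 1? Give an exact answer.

Consider each possible location of the car in turn.
If it is behind door 1 (prior 3/5): the host has no choice, probability 1; weight (3/5)·1 = 3/5.
If it is behind door 2 (prior 1/10): the host opened door 2, so this case is ruled out; weight (1/10)·0 = 0.
If it is behind door 3 (prior 3/10): the host has 2 equally likely choices, so probability 1/2; weight (3/10)·(1/2) = 3/20.
The weights sum to 3/4.
So P(the car behind door 1 | the host opened door 2) = (3/5) / (3/4) = 4/5.

4/5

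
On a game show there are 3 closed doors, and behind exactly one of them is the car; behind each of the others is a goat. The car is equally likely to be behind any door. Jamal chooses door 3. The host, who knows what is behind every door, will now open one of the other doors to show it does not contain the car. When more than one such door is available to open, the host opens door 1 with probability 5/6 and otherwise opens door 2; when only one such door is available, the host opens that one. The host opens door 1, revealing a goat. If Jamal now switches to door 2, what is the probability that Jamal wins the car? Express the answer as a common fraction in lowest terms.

6/11

Consider each possible location of the car in turn.
If it is behind door 1 (prior 1/3): the host opened door 1, so this case is ruled out; weight (1/3)·0 = 0.
If it is behind door 2 (prior 1/3): only door 1 is available, probability 1; weight (1/3)·1 = 1/3.
If it is behind door 3 (prior 1/3): door 1 is available, opened with probability 5/6; weight (1/3)·(5/6) = 5/18.
The weights sum to 11/18.
So P(the car behind door 2 | the host opened door 1) = (1/3) / (11/18) = 6/11.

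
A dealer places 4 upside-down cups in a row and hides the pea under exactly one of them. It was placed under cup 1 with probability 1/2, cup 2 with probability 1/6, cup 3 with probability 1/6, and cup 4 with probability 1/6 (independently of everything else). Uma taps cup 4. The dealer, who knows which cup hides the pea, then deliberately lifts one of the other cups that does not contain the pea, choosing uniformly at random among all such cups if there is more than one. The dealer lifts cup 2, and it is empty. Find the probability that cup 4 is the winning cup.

1/7

Apply Bayes' rule, conditioning on where the pea actually is.
If it is under cup 1 (prior 1/2): the dealer has 2 equally likely choices, so probability 1/2; weight (1/2)·(1/2) = 1/4.
If it is under cup 2 (prior 1/6): the dealer opened cup 2, so this case is ruled out; weight (1/6)·0 = 0.
If it is under cup 3 (prior 1/6): the dealer has 2 equally likely choices, so probability 1/2; weight (1/6)·(1/2) = 1/12.
If it is under cup 4 (prior 1/6): the dealer has 3 equally likely choices, so probability 1/3; weight (1/6)·(1/3) = 1/18.
The weights sum to 7/18.
So P(the pea under cup 4 | the dealer opened cup 2) = (1/18) / (7/18) = 1/7.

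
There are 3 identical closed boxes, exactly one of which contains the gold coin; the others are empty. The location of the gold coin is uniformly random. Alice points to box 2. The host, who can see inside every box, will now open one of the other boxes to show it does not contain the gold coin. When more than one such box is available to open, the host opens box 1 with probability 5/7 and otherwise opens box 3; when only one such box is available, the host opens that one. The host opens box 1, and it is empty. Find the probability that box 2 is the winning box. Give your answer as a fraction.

5/12

Apply Bayes' rule, conditioning on where the gold coin actually is.
If it is in box 1 (prior 1/3): the host opened box 1, so this case is ruled out; weight (1/3)·0 = 0.
If it is in box 2 (prior 1/3): box 1 is available, opened with probability 5/7; weight (1/3)·(5/7) = 5/21.
If it is in box 3 (prior 1/3): only box 1 is available, probability 1; weight (1/3)·1 = 1/3.
The weights sum to 4/7.
So P(the gold coin in box 2 | the host opened box 1) = (5/21) / (4/7) = 5/12.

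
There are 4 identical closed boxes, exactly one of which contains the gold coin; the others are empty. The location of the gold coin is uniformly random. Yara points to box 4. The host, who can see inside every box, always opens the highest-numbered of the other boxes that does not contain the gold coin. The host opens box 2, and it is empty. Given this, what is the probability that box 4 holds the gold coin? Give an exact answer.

Condition on the true location of the gold coin.
If it is in either of boxes 1 and 4 (prior 1/4 each): the host would have opened box 3 instead, probability 0; weight (1/4)·0 = 0 each.
If it is in box 2 (prior 1/4): the host opened box 2, so this case is ruled out; weight (1/4)·0 = 0.
If it is in box 3 (prior 1/4): box 2 is the highest-numbered option available, probability 1; weight (1/4)·1 = 1/4.
The weights sum to 1/4.
So P(the gold coin in box 4 | the host opened box 2) = 0 / (1/4) = 0.

0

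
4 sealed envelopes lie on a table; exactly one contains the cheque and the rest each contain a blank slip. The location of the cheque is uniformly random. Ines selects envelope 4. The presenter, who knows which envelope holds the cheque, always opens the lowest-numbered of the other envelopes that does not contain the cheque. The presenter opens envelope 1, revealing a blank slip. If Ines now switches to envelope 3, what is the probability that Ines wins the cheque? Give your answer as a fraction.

Consider each possible location of the cheque in turn.
If it is in envelope 1 (prior 1/4): the presenter opened envelope 1, so this case is ruled out; weight (1/4)·0 = 0.
If it is in any of envelopes 2, 3, and 4 (prior 1/4 each): envelope 1 is the lowest-numbered option available, probability 1; weight (1/4)·1 = 1/4 each.
The weights sum to 3/4.
So P(the cheque in envelope 3 | the presenter opened envelope 1) = (1/4) / (3/4) = 1/3.

1/3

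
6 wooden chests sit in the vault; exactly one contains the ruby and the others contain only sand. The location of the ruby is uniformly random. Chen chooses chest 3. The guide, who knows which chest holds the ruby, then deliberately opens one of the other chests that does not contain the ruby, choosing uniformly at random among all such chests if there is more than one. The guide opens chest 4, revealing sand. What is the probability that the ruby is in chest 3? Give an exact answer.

Condition on the true location of the ruby.
If it is in any of chests 1, 2, 5, and 6 (prior 1/6 each): the guide has 4 equally likely choices, so probability 1/4; weight (1/6)·(1/4) = 1/24 each.
If it is in chest 3 (prior 1/6): the guide has 5 equally likely choices, so probability 1/5; weight (1/6)·(1/5) = 1/30.
If it is in chest 4 (prior 1/6): the guide opened chest 4, so this case is ruled out; weight (1/6)·0 = 0.
The weights sum to 1/5.
So P(the ruby in chest 3 | the guide opened chest 4) = (1/30) / (1/5) = 1/6.

1/6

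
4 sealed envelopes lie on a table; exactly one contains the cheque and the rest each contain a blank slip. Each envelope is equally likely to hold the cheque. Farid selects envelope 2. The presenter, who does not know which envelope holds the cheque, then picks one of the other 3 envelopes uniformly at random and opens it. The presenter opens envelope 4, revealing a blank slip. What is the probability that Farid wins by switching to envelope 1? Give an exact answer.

1/3

Because the presenter chose which envelope to open without knowing where the cheque is, the choice is independent of the prize location. Learning that envelope 4 does not hold the cheque simply rules out that one location and leaves the remaining 3 envelopes still equally likely by symmetry.
So P(the cheque in envelope 1) = 1/3.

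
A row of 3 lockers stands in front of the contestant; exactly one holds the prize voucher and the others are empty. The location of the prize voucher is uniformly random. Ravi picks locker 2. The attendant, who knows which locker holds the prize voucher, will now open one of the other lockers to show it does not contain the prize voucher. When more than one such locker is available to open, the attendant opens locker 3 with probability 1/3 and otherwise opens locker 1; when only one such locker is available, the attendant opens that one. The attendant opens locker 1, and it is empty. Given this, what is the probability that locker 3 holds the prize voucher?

3/5

Condition on the true location of the prize voucher.
If it is in locker 1 (prior 1/3): the attendant opened locker 1, so this case is ruled out; weight (1/3)·0 = 0.
If it is in locker 2 (prior 1/3): locker 3 is available but not opened, probability 2/3; weight (1/3)·(2/3) = 2/9.
If it is in locker 3 (prior 1/3): only locker 1 is available, probability 1; weight (1/3)·1 = 1/3.
The weights sum to 5/9.
So P(the prize voucher in locker 3 | the attendant opened locker 1) = (1/3) / (5/9) = 3/5.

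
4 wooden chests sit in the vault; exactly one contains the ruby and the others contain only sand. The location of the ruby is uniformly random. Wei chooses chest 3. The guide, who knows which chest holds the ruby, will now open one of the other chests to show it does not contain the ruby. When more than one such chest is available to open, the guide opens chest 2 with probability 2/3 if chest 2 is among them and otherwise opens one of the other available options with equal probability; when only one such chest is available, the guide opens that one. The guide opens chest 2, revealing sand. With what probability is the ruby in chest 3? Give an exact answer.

1/3

Condition on the true location of the ruby.
If it is in any of chests 1, 3, and 4 (prior 1/4 each): chest 2 is available, opened with probability 2/3; weight (1/4)·(2/3) = 1/6 each.
If it is in chest 2 (prior 1/4): the guide opened chest 2, so this case is ruled out; weight (1/4)·0 = 0.
The weights sum to 1/2.
So P(the ruby in chest 3 | the guide opened chest 2) = (1/6) / (1/2) = 1/3.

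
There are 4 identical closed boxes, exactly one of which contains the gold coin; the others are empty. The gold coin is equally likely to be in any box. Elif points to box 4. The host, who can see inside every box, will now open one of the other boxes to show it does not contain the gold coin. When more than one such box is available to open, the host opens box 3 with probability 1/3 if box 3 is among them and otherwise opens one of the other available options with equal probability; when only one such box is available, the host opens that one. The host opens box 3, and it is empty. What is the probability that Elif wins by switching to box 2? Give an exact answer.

1/3

Consider each possible location of the gold coin in turn.
If it is in any of boxes 1, 2, and 4 (prior 1/4 each): box 3 is available, opened with probability 1/3; weight (1/4)·(1/3) = 1/12 each.
If it is in box 3 (prior 1/4): the host opened box 3, so this case is ruled out; weight (1/4)·0 = 0.
The weights sum to 1/4.
So P(the gold coin in box 2 | the host opened box 3) = (1/12) / (1/4) = 1/3.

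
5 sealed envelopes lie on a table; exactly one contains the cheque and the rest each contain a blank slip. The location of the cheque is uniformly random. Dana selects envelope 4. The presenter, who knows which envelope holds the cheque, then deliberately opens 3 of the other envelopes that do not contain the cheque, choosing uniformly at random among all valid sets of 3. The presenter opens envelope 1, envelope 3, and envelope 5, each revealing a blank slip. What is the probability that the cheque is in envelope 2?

Apply Bayes' rule, conditioning on where the cheque actually is.
If it is in any of envelopes 1, 3, and 5 (prior 1/5 each): that envelope was opened and seen not to hold the prize — ruled out; weight (1/5)·0 = 0 each.
If it is in envelope 2 (prior 1/5): the presenter has no choice, probability 1; weight (1/5)·1 = 1/5.
If it is in envelope 4 (prior 1/5): the presenter has 4 equally likely choices, so probability 1/4; weight (1/5)·(1/4) = 1/20.
The weights sum to 1/4.
So P(the cheque in envelope 2 | the presenter opened envelope 1, envelope 3, and envelope 5) = (1/5) / (1/4) = 4/5.

4/5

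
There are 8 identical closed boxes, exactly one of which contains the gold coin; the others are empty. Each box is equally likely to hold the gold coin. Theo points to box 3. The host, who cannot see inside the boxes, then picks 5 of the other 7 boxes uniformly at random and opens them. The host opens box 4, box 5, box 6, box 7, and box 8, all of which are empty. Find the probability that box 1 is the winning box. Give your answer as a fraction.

1/3

Because the host chose which boxes to open without knowing where the gold coin is, the choice is independent of the prize location. Learning that none of the 5 opened boxes holds the gold coin simply rules out those 5 locations and leaves the remaining 3 boxes still equally likely by symmetry.
So P(the gold coin in box 1) = 1/3.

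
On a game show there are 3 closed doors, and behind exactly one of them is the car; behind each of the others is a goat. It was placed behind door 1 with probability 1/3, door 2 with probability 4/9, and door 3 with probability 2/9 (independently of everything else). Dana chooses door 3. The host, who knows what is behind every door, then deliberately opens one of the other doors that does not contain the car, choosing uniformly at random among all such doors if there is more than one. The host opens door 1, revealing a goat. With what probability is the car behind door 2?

Consider each possible location of the car in turn.
If it is behind door 1 (prior 1/3): the host opened door 1, so this case is ruled out; weight (1/3)·0 = 0.
If it is behind door 2 (prior 4/9): the host has no choice, probability 1; weight (4/9)·1 = 4/9.
If it is behind door 3 (prior 2/9): the host has 2 equally likely choices, so probability 1/2; weight (2/9)·(1/2) = 1/9.
The weights sum to 5/9.
So P(the car behind door 2 | the host opened door 1) = (4/9) / (5/9) = 4/5.

4/5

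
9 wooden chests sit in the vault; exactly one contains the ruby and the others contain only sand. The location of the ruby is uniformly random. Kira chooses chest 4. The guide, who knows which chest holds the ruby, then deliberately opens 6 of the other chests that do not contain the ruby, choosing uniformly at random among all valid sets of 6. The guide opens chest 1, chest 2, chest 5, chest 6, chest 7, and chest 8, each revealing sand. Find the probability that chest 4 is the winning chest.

1/9

Condition on the true location of the ruby.
If it is in any of chests 1, 2, 5, 6, 7, and 8 (prior 1/9 each): that chest was opened and seen not to hold the prize — ruled out; weight (1/9)·0 = 0 each.
If it is in either of chests 3 and 9 (prior 1/9 each): the guide has 7 equally likely choices, so probability 1/7; weight (1/9)·(1/7) = 1/63 each.
If it is in chest 4 (prior 1/9): the guide has 28 equally likely choices, so probability 1/28; weight (1/9)·(1/28) = 1/252.
The weights sum to 1/28.
So P(the ruby in chest 4 | the guide opened chest 1, chest 2, chest 5, chest 6, chest 7, and chest 8) = (1/252) / (1/28) = 1/9.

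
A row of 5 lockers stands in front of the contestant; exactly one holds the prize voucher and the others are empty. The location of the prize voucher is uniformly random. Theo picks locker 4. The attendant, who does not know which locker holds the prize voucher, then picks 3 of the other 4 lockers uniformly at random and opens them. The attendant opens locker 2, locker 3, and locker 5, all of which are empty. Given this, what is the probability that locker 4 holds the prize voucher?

1/2

Condition on the true location of the prize voucher.
If it is in either of lockers 1 and 4 (prior 1/5 each): the attendant picks exactly this set with probability 1/4 regardless, and none is the prize; weight (1/5)·(1/4) = 1/20 each.
If it is in any of lockers 2, 3, and 5 (prior 1/5 each): that locker was opened and seen not to hold the prize — ruled out; weight (1/5)·0 = 0 each.
The weights sum to 1/10.
So P(the prize voucher in locker 4 | the attendant opened locker 2, locker 3, and locker 5) = (1/20) / (1/10) = 1/2.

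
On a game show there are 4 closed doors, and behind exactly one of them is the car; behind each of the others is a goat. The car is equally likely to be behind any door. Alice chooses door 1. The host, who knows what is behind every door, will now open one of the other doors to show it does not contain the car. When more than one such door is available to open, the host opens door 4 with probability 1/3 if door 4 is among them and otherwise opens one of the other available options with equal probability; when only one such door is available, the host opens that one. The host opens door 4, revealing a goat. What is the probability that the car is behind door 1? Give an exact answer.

1/3

Consider each possible location of the car in turn.
If it is behind any of doors 1, 2, and 3 (prior 1/4 each): door 4 is available, opened with probability 1/3; weight (1/4)·(1/3) = 1/12 each.
If it is behind door 4 (prior 1/4): the host opened door 4, so this case is ruled out; weight (1/4)·0 = 0.
The weights sum to 1/4.
So P(the car behind door 1 | the host opened door 4) = (1/12) / (1/4) = 1/3.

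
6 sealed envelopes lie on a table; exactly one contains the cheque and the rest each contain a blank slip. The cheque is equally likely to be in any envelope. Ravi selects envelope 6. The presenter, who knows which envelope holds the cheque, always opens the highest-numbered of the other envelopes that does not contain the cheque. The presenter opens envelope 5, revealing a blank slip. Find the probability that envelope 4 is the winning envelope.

Apply Bayes' rule, conditioning on where the cheque actually is.
If it is in any of envelopes 1, 2, 3, 4, and 6 (prior 1/6 each): envelope 5 is the highest-numbered option available, probability 1; weight (1/6)·1 = 1/6 each.
If it is in envelope 5 (prior 1/6): the presenter opened envelope 5, so this case is ruled out; weight (1/6)·0 = 0.
The weights sum to 5/6.
So P(the cheque in envelope 4 | the presenter opened envelope 5) = (1/6) / (5/6) = 1/5.

1/5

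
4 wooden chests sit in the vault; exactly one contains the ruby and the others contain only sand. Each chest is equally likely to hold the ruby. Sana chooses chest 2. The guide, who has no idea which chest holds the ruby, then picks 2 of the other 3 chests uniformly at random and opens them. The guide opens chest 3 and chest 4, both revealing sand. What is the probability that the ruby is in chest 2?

Condition on the true location of the ruby.
If it is in either of chests 1 and 2 (prior 1/4 each): the guide picks exactly this set with probability 1/3 regardless, and none is the prize; weight (1/4)·(1/3) = 1/12 each.
If it is in either of chests 3 and 4 (prior 1/4 each): that chest was opened and seen not to hold the prize — ruled out; weight (1/4)·0 = 0 each.
The weights sum to 1/6.
So P(the ruby in chest 2 | the guide opened chest 3 and chest 4) = (1/12) / (1/6) = 1/2.

1/2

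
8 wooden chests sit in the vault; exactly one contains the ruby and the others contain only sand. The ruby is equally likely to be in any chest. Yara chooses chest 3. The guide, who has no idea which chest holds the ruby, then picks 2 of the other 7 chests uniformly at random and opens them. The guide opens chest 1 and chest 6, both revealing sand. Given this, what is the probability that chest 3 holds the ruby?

1/6

Condition on the true location of the ruby.
If it is in either of chests 1 and 6 (prior 1/8 each): that chest was opened and seen not to hold the prize — ruled out; weight (1/8)·0 = 0 each.
If it is in any of chests 2, 3, 4, 5, 7, and 8 (prior 1/8 each): the guide picks exactly this set with probability 1/21 regardless, and none is the prize; weight (1/8)·(1/21) = 1/168 each.
The weights sum to 1/28.
So P(the ruby in chest 3 | the guide opened chest 1 and chest 6) = (1/168) / (1/28) = 1/6.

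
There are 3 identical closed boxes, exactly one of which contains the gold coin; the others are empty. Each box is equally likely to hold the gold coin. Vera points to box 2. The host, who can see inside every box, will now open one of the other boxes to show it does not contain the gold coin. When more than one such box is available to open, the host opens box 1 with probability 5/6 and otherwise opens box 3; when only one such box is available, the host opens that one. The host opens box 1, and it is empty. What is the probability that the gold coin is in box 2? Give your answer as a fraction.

Consider each possible location of the gold coin in turn.
If it is in box 1 (prior 1/3): the host opened box 1, so this case is ruled out; weight (1/3)·0 = 0.
If it is in box 2 (prior 1/3): box 1 is available, opened with probability 5/6; weight (1/3)·(5/6) = 5/18.
If it is in box 3 (prior 1/3): only box 1 is available, probability 1; weight (1/3)·1 = 1/3.
The weights sum to 11/18.
So P(the gold coin in box 2 | the host opened box 1) = (5/18) / (11/18) = 5/11.

5/11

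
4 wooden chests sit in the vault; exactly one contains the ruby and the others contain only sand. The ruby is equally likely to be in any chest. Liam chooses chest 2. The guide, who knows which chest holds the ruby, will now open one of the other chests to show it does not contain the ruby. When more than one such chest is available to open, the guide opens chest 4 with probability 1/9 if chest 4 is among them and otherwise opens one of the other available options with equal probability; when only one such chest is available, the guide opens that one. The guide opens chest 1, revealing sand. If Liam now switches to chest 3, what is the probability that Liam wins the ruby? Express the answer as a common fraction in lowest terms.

16/33

Apply Bayes' rule, conditioning on where the ruby actually is.
If it is in chest 1 (prior 1/4): the guide opened chest 1, so this case is ruled out; weight (1/4)·0 = 0.
If it is in chest 2 (prior 1/4): chest 4 is available but not opened; chest 1 gets probability (1 − 1/9)/2 = 4/9; weight (1/4)·(4/9) = 1/9.
If it is in chest 3 (prior 1/4): chest 4 is available but not opened, probability 8/9; weight (1/4)·(8/9) = 2/9.
If it is in chest 4 (prior 1/4): chest 4 holds the prize so is unavailable; the guide chooses uniformly among the 2 others, probability 1/2; weight (1/4)·(1/2) = 1/8.
The weights sum to 11/24.
So P(the ruby in chest 3 | the guide opened chest 1) = (2/9) / (11/24) = 16/33.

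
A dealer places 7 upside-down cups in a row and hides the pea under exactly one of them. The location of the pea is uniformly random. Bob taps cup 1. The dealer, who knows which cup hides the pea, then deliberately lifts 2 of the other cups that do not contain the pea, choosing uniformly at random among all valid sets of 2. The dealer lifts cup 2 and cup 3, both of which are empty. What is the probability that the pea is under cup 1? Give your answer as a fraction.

1/7

Consider each possible location of the pea in turn.
If it is under cup 1 (prior 1/7): the dealer has 15 equally likely choices, so probability 1/15; weight (1/7)·(1/15) = 1/105.
If it is under either of cups 2 and 3 (prior 1/7 each): that cup was opened and seen not to hold the prize — ruled out; weight (1/7)·0 = 0 each.
If it is under any of cups 4, 5, 6, and 7 (prior 1/7 each): the dealer has 10 equally likely choices, so probability 1/10; weight (1/7)·(1/10) = 1/70 each.
The weights sum to 1/15.
So P(the pea under cup 1 | the dealer opened cup 2 and cup 3) = (1/105) / (1/15) = 1/7.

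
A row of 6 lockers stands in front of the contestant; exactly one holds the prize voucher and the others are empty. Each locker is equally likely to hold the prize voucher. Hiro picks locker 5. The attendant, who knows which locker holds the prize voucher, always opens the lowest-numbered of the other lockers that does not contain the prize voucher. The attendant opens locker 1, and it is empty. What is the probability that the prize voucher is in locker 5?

Apply Bayes' rule, conditioning on where the prize voucher actually is.
If it is in locker 1 (prior 1/6): the attendant opened locker 1, so this case is ruled out; weight (1/6)·0 = 0.
If it is in any of lockers 2, 3, 4, 5, and 6 (prior 1/6 each): locker 1 is the lowest-numbered option available, probability 1; weight (1/6)·1 = 1/6 each.
The weights sum to 5/6.
So P(the prize voucher in locker 5 | the attendant opened locker 1) = (1/6) / (5/6) = 1/5.

1/5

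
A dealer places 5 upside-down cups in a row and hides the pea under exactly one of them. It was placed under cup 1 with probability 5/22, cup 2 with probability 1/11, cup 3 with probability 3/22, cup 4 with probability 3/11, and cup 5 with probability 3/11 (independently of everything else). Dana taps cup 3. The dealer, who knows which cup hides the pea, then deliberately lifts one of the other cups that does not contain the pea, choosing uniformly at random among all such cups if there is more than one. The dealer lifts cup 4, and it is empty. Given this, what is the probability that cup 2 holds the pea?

Apply Bayes' rule, conditioning on where the pea actually is.
If it is under cup 1 (prior 5/22): the dealer has 3 equally likely choices, so probability 1/3; weight (5/22)·(1/3) = 5/66.
If it is under cup 2 (prior 1/11): the dealer has 3 equally likely choices, so probability 1/3; weight (1/11)·(1/3) = 1/33.
If it is under cup 3 (prior 3/22): the dealer has 4 equally likely choices, so probability 1/4; weight (3/22)·(1/4) = 3/88.
If it is under cup 4 (prior 3/11): the dealer opened cup 4, so this case is ruled out; weight (3/11)·0 = 0.
If it is under cup 5 (prior 3/11): the dealer has 3 equally likely choices, so probability 1/3; weight (3/11)·(1/3) = 1/11.
The weights sum to 61/264.
So P(the pea under cup 2 | the dealer opened cup 4) = (1/33) / (61/264) = 8/61.

8/61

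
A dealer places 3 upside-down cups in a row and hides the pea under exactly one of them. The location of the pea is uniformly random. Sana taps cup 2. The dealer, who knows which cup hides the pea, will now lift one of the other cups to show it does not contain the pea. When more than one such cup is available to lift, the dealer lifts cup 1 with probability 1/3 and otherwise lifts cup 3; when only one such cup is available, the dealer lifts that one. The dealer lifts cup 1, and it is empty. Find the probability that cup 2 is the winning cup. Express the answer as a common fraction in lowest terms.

1/4

Apply Bayes' rule, conditioning on where the pea actually is.
If it is under cup 1 (prior 1/3): the dealer opened cup 1, so this case is ruled out; weight (1/3)·0 = 0.
If it is under cup 2 (prior 1/3): cup 1 is available, opened with probability 1/3; weight (1/3)·(1/3) = 1/9.
If it is under cup 3 (prior 1/3): only cup 1 is available, probability 1; weight (1/3)·1 = 1/3.
The weights sum to 4/9.
So P(the pea under cup 2 | the dealer opened cup 1) = (1/9) / (4/9) = 1/4.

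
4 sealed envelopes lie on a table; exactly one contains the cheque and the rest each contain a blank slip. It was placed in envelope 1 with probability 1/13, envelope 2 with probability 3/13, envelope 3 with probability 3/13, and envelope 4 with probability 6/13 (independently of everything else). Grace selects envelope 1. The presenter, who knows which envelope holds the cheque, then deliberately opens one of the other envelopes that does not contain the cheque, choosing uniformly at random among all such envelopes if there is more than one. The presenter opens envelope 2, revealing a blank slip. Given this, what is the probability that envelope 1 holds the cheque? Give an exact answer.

Apply Bayes' rule, conditioning on where the cheque actually is.
If it is in envelope 1 (prior 1/13): the presenter has 3 equally likely choices, so probability 1/3; weight (1/13)·(1/3) = 1/39.
If it is in envelope 2 (prior 3/13): the presenter opened envelope 2, so this case is ruled out; weight (3/13)·0 = 0.
If it is in envelope 3 (prior 3/13): the presenter has 2 equally likely choices, so probability 1/2; weight (3/13)·(1/2) = 3/26.
If it is in envelope 4 (prior 6/13): the presenter has 2 equally likely choices, so probability 1/2; weight (6/13)·(1/2) = 3/13.
The weights sum to 29/78.
So P(the cheque in envelope 1 | the presenter opened envelope 2) = (1/39) / (29/78) = 2/29.

2/29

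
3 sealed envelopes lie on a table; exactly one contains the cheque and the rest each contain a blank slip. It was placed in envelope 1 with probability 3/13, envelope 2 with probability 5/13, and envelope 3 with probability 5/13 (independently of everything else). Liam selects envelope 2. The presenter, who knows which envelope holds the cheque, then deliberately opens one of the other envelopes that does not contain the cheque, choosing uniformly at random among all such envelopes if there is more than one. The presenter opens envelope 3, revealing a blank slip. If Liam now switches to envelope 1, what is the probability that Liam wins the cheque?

6/11

Condition on the true location of the cheque.
If it is in envelope 1 (prior 3/13): the presenter has no choice, probability 1; weight (3/13)·1 = 3/13.
If it is in envelope 2 (prior 5/13): the presenter has 2 equally likely choices, so probability 1/2; weight (5/13)·(1/2) = 5/26.
If it is in envelope 3 (prior 5/13): the presenter opened envelope 3, so this case is ruled out; weight (5/13)·0 = 0.
The weights sum to 11/26.
So P(the cheque in envelope 1 | the presenter opened envelope 3) = (3/13) / (11/26) = 6/11.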